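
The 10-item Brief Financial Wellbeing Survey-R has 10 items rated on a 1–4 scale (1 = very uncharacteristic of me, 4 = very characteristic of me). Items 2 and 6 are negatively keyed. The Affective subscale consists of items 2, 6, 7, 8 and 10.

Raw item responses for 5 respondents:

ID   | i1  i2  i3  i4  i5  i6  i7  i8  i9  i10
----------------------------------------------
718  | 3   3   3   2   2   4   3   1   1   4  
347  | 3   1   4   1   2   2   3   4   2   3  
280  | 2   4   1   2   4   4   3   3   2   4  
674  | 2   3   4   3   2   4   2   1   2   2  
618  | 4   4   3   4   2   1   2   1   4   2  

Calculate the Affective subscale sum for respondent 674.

8

Respondent 674 raw: 2, 3, 4, 3, 2, 4, 2, 1, 2, 2.
Affective items: 2, 6, 7, 8, 10.
Reverse-coded (reverse-coded value = 5 − response):
  item 2: 5 − 3 = 2
  item 6: 5 − 4 = 1
  item 7: 2
  item 8: 1
  item 10: 2
Sum = 2 + 1 + 2 + 1 + 2 = 8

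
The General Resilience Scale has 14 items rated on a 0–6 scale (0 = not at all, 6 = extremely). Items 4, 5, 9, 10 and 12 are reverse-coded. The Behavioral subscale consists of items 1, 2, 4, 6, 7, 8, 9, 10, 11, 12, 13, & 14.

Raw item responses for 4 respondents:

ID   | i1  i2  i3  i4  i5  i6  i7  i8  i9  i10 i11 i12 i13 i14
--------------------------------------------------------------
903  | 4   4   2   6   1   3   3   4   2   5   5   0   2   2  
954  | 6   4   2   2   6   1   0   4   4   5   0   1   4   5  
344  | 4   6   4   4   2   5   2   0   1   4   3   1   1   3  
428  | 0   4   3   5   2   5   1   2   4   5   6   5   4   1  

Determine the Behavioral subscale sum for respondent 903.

38

Respondent 903 raw: 4, 4, 2, 6, 1, 3, 3, 4, 2, 5, 5, 0, 2, 2.
Behavioral items: 1, 2, 4, 6, 7, 8, 9, 10, 11, 12, 13, 14.
Reverse-coded (reverse-coded value = 6 − response):
  item 1: 4
  item 2: 4
  item 4: 6 − 6 = 0
  item 6: 3
  item 7: 3
  item 8: 4
  item 9: 6 − 2 = 4
  item 10: 6 − 5 = 1
  item 11: 5
  item 12: 6 − 0 = 6
  item 13: 2
  item 14: 2
Sum = 4 + 4 + 0 + 3 + 3 + 4 + 4 + 1 + 5 + 6 + 2 + 2 = 38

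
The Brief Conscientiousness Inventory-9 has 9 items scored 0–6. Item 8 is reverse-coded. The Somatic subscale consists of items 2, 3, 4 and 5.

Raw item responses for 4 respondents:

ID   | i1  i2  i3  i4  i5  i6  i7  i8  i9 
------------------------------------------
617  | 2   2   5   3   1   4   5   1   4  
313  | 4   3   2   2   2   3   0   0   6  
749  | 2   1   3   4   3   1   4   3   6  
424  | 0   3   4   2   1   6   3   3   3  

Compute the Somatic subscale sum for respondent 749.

11

Respondent 749 raw: 2, 1, 3, 4, 3, 1, 4, 3, 6.
Somatic items: 2, 3, 4, 5.
Reverse-coded (reverse-coded value = 6 − response):
  item 2: 1
  item 3: 3
  item 4: 4
  item 5: 3
Sum = 1 + 3 + 4 + 3 = 11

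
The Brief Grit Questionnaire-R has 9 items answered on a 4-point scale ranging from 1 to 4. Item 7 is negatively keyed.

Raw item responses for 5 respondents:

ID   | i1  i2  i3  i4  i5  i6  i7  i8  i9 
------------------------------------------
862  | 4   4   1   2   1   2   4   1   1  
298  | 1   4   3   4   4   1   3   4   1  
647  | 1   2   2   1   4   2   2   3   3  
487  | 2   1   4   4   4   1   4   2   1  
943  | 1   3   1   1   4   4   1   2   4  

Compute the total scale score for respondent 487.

Respondent 487 raw: 2, 1, 4, 4, 4, 1, 4, 2, 1.
Reverse-coded (on a 1–4 scale, reversed = 5 − raw):
  item 1: 2
  item 2: 1
  item 3: 4
  item 4: 4
  item 5: 4
  item 6: 1
  item 7: 5 − 4 = 1
  item 8: 2
  item 9: 1
Sum = 2 + 1 + 4 + 4 + 4 + 1 + 1 + 2 + 1 = 20

20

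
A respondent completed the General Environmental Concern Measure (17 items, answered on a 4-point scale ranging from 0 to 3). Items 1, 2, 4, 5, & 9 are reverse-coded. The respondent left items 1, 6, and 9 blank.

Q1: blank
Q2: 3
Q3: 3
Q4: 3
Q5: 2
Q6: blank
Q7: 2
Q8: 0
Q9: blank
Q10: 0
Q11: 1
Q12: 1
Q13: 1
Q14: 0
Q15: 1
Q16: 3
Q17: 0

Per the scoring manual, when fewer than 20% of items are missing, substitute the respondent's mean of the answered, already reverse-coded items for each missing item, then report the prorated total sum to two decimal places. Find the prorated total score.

Reverse-coded (reverse-coded value = 3 − response):
  item 2: 3 − 3 = 0
  item 4: 3 − 3 = 0
  item 5: 3 − 2 = 1
Completed scored items (14 of 17): 0, 3, 0, 1, 2, 0, 0, 1, 1, 1, 0, 1, 3, 0; sum = 13.
Person mean = 13 / 14 ≈ 0.9286
Prorated total = (13 / 14) × 17 = 15.79 (to 2 dp)

15.79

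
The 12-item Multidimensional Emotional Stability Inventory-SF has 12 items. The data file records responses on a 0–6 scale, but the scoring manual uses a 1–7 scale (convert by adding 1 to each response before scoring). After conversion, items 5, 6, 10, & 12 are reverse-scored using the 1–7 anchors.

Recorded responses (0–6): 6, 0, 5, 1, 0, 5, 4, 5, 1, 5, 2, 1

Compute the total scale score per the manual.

49

Convert to 1–7: 7, 1, 6, 2, 1, 6, 5, 6, 2, 6, 3, 2
Reverse-coded (on a 1–7 scale, reversed = 8 − raw):
  item 5: 8 − 1 = 7
  item 6: 8 − 6 = 2
  item 10: 8 − 6 = 2
  item 12: 8 − 2 = 6
Scored: 7, 1, 6, 2, 7, 2, 5, 6, 2, 2, 3, 6
Total = 49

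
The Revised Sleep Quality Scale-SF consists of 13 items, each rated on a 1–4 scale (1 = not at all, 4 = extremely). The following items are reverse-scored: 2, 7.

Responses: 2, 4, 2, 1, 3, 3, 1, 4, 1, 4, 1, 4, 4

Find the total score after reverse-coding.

34

Reversing items 2 & 7 with 5 − raw:
Total = 2 + (5−4) + 2 + 1 + 3 + 3 + (5−1) + 4 + 1 + 4 + 1 + 4 + 4
      = 2 + 1 + 2 + 1 + 3 + 3 + 4 + 4 + 1 + 4 + 1 + 4 + 4 = 34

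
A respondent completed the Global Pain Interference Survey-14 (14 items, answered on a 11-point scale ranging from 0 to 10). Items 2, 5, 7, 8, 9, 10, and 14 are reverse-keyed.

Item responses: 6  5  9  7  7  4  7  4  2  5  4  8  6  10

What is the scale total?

74

Reverse-coded items (on a 0–10 scale, reversed = 10 − raw):
  item 2: 10 − 5 = 5
  item 5: 10 − 7 = 3
  item 7: 10 − 7 = 3
  item 8: 10 − 4 = 6
  item 9: 10 − 2 = 8
  item 10: 10 − 5 = 5
  item 14: 10 − 10 = 0
Scored responses: 6, 5, 9, 7, 3, 4, 3, 6, 8, 5, 4, 8, 6, 0
Total = 6 + 5 + 9 + 7 + 3 + 4 + 3 + 6 + 8 + 5 + 4 + 8 + 6 + 0 = 74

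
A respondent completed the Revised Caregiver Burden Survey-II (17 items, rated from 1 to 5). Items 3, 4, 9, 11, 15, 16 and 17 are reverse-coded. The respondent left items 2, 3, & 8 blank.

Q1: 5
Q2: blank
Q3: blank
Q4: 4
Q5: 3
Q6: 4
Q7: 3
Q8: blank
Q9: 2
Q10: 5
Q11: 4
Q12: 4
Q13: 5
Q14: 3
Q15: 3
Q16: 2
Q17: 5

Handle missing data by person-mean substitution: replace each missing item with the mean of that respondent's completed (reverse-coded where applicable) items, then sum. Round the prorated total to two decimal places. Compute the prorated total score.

58.29

Reverse-coded (on a 1–5 scale, reversed = 6 − raw):
  item 4: 6 − 4 = 2
  item 9: 6 − 2 = 4
  item 11: 6 − 4 = 2
  item 15: 6 − 3 = 3
  item 16: 6 − 2 = 4
  item 17: 6 − 5 = 1
Completed scored items (14 of 17): 5, 2, 3, 4, 3, 4, 5, 2, 4, 5, 3, 3, 4, 1; sum = 48.
Person mean = 48 / 14 ≈ 3.4286
Prorated total = (48 / 14) × 17 = 58.29 (to 2 dp)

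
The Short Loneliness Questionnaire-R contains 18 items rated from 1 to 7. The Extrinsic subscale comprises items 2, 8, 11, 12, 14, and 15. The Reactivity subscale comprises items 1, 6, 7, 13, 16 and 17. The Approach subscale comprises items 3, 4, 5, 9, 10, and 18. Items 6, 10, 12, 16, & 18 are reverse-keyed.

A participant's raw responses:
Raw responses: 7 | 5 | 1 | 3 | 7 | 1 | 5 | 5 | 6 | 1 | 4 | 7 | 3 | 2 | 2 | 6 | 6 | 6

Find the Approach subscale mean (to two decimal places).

4.33

Approach items: 3, 4, 5, 9, 10, 18.
Of these, items 10 & 18 are reverse-keyed; on a 1–7 scale, reversed = 8 − raw.
  item 3: 1
  item 4: 3
  item 5: 7
  item 9: 6
  item 10: 8 − 1 = 7
  item 18: 8 − 6 = 2
Sum = 1 + 3 + 7 + 6 + 7 + 2 = 26
Mean = 26 / 6 = 4.33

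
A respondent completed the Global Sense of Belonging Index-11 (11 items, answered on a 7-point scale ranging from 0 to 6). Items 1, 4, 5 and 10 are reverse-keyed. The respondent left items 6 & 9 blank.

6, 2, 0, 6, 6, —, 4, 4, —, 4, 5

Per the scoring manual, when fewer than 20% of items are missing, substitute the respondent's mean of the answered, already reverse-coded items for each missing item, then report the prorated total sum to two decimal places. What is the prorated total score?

20.78

Reverse-coded (reverse-coded value = 6 − response):
  item 1: 6 − 6 = 0
  item 4: 6 − 6 = 0
  item 5: 6 − 6 = 0
  item 10: 6 − 4 = 2
Completed scored items (9 of 11): 0, 2, 0, 0, 0, 4, 4, 2, 5; sum = 17.
Person mean = 17 / 9 ≈ 1.8889
Prorated total = (17 / 9) × 11 = 20.78 (to 2 dp)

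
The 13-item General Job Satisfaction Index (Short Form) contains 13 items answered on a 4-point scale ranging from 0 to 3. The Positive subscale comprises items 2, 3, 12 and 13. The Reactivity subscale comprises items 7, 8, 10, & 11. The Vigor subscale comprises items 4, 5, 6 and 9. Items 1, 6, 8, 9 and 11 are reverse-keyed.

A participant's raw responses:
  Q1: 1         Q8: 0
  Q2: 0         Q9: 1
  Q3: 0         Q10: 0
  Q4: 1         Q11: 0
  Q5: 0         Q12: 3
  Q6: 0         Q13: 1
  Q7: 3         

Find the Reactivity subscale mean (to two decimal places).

2.25

Reactivity items: 7, 8, 10, 11.
Of these, items 8 & 11 are reverse-keyed; reverse-coded value = 3 − response.
  item 7: 3
  item 8: 3 − 0 = 3
  item 10: 0
  item 11: 3 − 0 = 3
Sum = 3 + 3 + 0 + 3 = 9
Mean = 9 / 4 = 2.25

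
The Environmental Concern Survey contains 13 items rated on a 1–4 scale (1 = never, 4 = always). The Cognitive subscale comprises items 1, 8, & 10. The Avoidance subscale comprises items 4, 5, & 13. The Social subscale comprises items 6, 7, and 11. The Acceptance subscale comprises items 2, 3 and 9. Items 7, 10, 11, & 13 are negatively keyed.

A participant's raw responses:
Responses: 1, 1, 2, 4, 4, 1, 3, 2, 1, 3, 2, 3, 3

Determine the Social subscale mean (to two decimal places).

2.00

Social items: 6, 7, 11.
Of these, items 7 & 11 are negatively keyed; on a 1–4 scale, reversed = 5 − raw.
  item 6: 1
  item 7: 5 − 3 = 2
  item 11: 5 − 2 = 3
Sum = 1 + 2 + 3 = 6
Mean = 6 / 3 = 2.00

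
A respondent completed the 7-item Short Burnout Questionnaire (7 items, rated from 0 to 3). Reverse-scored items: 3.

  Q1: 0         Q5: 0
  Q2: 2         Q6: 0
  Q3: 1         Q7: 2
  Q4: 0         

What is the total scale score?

6

Reverse-coded items (on a 0–3 scale, reversed = 3 − raw):
  item 3: 3 − 1 = 2
Scored responses: 0, 2, 2, 0, 0, 0, 2
Total = 0 + 2 + 2 + 0 + 0 + 0 + 2 = 6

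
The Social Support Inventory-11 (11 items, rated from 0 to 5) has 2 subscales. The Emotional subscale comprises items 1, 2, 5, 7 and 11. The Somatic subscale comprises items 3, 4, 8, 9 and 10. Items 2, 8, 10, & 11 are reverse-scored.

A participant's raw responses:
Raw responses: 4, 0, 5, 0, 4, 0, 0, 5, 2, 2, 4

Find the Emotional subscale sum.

Emotional items: 1, 2, 5, 7, 11.
Of these, items 2 and 11 are reverse-scored; reverse-coded value = 5 − response.
  item 1: 4
  item 2: 5 − 0 = 5
  item 5: 4
  item 7: 0
  item 11: 5 − 4 = 1
Sum = 4 + 5 + 4 + 0 + 1 = 14

14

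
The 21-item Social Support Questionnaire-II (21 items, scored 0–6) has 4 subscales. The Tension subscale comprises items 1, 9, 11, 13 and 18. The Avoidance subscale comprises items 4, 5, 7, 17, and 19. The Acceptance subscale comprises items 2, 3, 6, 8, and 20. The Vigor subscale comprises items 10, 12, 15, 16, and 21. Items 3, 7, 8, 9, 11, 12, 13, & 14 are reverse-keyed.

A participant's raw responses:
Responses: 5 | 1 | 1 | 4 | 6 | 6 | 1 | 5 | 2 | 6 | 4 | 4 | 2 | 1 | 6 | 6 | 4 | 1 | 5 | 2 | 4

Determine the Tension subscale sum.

16

Tension items: 1, 9, 11, 13, 18.
Of these, items 9, 11, & 13 are reverse-keyed; reversed = (0+6) − raw = 6 − raw.
  item 1: 5
  item 9: 6 − 2 = 4
  item 11: 6 − 4 = 2
  item 13: 6 − 2 = 4
  item 18: 1
Sum = 5 + 4 + 2 + 4 + 1 = 16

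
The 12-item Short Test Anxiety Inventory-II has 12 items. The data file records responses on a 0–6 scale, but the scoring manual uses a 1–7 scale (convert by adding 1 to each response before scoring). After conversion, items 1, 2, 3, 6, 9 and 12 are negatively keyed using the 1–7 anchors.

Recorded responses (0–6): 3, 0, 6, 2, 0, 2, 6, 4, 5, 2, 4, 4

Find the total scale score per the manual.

Convert to 1–7: 4, 1, 7, 3, 1, 3, 7, 5, 6, 3, 5, 5
Reverse-coded (reverse-coded value = 8 − response):
  item 1: 8 − 4 = 4
  item 2: 8 − 1 = 7
  item 3: 8 − 7 = 1
  item 6: 8 − 3 = 5
  item 9: 8 − 6 = 2
  item 12: 8 − 5 = 3
Scored: 4, 7, 1, 3, 1, 5, 7, 5, 2, 3, 5, 3
Total = 46

46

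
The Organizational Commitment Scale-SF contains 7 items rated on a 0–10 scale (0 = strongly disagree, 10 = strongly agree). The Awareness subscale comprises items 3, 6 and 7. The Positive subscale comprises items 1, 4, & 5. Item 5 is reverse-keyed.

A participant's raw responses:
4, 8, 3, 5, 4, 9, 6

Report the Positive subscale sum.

Positive items: 1, 4, 5.
Of these, item 5 is reverse-keyed; reverse-coded value = 10 − response.
  item 1: 4
  item 4: 5
  item 5: 10 − 4 = 6
Sum = 4 + 5 + 6 = 15

15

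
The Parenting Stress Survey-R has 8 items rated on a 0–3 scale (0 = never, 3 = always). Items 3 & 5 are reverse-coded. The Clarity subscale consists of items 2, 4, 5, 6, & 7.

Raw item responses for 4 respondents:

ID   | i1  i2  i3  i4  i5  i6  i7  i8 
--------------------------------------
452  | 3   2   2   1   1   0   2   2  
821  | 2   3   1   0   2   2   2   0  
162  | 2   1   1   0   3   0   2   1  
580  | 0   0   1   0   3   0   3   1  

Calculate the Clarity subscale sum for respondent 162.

Respondent 162 raw: 2, 1, 1, 0, 3, 0, 2, 1.
Clarity items: 2, 4, 5, 6, 7.
Reverse-coded (on a 0–3 scale, reversed = 3 − raw):
  item 2: 1
  item 4: 0
  item 5: 3 − 3 = 0
  item 6: 0
  item 7: 2
Sum = 1 + 0 + 0 + 0 + 2 = 3

3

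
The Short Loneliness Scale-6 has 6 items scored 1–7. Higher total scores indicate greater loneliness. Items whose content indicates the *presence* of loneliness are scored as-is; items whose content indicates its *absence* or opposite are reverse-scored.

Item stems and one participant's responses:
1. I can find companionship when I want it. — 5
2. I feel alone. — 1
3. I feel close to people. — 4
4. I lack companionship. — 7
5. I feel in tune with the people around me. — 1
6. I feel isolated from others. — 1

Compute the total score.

23

Items 1, 3, 5 describe the absence/opposite of loneliness → reverse-score.
reversed = (1+7) − raw = 8 − raw.
  item 1: 8 − 5 = 3
  item 2: 1
  item 3: 8 − 4 = 4
  item 4: 7
  item 5: 8 − 1 = 7
  item 6: 1
Total = 3 + 1 + 4 + 7 + 7 + 1 = 23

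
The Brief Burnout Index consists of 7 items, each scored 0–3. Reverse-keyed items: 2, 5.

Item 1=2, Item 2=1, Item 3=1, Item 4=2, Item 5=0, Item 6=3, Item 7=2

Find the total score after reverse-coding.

Reverse-keyed items use 3 − raw:
  item 2: 3 − 1 = 2
  item 5: 3 − 0 = 3
After reverse-coding: 2, 2, 1, 2, 3, 3, 2
Total = 2 + 2 + 1 + 2 + 3 + 3 + 2 = 15

15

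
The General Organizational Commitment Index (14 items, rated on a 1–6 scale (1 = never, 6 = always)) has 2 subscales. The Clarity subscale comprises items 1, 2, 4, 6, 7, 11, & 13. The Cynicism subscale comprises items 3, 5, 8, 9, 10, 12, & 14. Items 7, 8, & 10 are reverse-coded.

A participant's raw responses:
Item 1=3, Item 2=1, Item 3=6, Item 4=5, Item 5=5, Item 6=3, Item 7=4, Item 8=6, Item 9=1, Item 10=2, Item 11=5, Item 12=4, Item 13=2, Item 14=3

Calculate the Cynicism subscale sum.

25

Cynicism items: 3, 5, 8, 9, 10, 12, 14.
Of these, items 8 & 10 are reverse-coded; on a 1–6 scale, reversed = 7 − raw.
  item 3: 6
  item 5: 5
  item 8: 7 − 6 = 1
  item 9: 1
  item 10: 7 − 2 = 5
  item 12: 4
  item 14: 3
Sum = 6 + 5 + 1 + 1 + 5 + 4 + 3 = 25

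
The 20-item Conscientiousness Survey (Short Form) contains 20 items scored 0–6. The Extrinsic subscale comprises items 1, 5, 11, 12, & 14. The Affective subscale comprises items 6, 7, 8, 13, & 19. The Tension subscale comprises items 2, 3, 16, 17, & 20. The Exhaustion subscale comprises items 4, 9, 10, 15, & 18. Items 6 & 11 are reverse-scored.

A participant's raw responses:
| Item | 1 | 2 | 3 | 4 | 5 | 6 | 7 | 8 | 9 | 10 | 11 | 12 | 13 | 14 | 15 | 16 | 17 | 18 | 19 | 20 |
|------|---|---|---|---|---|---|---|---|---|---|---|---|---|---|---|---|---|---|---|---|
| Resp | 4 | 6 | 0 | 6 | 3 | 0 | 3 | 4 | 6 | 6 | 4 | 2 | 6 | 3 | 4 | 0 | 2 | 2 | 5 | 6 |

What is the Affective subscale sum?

Affective items: 6, 7, 8, 13, 19.
Of these, item 6 is reverse-scored; on a 0–6 scale, reversed = 6 − raw.
  item 6: 6 − 0 = 6
  item 7: 3
  item 8: 4
  item 13: 6
  item 19: 5
Sum = 6 + 3 + 4 + 6 + 5 = 24

24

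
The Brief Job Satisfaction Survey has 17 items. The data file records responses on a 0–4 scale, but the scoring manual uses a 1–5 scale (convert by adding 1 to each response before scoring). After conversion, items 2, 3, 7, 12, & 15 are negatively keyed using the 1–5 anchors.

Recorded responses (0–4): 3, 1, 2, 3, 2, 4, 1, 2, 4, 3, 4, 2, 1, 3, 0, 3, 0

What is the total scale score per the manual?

63

Convert to 1–5: 4, 2, 3, 4, 3, 5, 2, 3, 5, 4, 5, 3, 2, 4, 1, 4, 1
Reverse-coded (on a 1–5 scale, reversed = 6 − raw):
  item 2: 6 − 2 = 4
  item 3: 6 − 3 = 3
  item 7: 6 − 2 = 4
  item 12: 6 − 3 = 3
  item 15: 6 − 1 = 5
Scored: 4, 4, 3, 4, 3, 5, 4, 3, 5, 4, 5, 3, 2, 4, 5, 4, 1
Total = 63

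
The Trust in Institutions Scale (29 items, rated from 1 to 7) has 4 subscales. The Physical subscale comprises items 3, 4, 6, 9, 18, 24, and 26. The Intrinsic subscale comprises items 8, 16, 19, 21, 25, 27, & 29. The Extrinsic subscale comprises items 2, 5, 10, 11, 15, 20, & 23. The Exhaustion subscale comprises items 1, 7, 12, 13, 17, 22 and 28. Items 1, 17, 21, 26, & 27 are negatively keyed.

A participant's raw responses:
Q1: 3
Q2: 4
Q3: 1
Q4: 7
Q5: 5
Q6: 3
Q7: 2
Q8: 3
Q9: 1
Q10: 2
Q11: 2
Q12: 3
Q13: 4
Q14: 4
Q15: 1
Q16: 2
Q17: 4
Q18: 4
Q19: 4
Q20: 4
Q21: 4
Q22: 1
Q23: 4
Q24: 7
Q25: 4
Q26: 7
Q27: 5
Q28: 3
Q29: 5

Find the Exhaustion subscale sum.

Exhaustion items: 1, 7, 12, 13, 17, 22, 28.
Of these, items 1 & 17 are negatively keyed; reverse-coded value = 8 − response.
  item 1: 8 − 3 = 5
  item 7: 2
  item 12: 3
  item 13: 4
  item 17: 8 − 4 = 4
  item 22: 1
  item 28: 3
Sum = 5 + 2 + 3 + 4 + 4 + 1 + 3 = 22

22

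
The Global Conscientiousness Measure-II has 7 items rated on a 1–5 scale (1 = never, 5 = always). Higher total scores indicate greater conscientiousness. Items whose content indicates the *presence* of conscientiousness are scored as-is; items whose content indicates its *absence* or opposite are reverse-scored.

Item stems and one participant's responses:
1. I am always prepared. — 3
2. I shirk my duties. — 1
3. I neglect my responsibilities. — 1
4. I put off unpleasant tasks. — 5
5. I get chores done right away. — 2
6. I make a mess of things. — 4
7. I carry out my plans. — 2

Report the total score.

20

Items 2, 3, 4, 6 describe the absence/opposite of conscientiousness → reverse-score.
reversed = (1+5) − raw = 6 − raw.
  item 1: 3
  item 2: 6 − 1 = 5
  item 3: 6 − 1 = 5
  item 4: 6 − 5 = 1
  item 5: 2
  item 6: 6 − 4 = 2
  item 7: 2
Total = 3 + 5 + 5 + 1 + 2 + 2 + 2 = 20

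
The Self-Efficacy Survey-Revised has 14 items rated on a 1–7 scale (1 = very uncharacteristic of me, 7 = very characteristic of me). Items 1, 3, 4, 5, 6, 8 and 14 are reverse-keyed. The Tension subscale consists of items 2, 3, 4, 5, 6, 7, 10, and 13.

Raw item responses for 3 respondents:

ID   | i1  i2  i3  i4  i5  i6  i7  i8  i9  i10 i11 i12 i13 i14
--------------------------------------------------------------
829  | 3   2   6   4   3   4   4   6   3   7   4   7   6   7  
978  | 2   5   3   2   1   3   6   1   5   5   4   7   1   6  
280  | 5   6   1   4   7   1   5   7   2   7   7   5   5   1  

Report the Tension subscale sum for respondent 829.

34

Respondent 829 raw: 3, 2, 6, 4, 3, 4, 4, 6, 3, 7, 4, 7, 6, 7.
Tension items: 2, 3, 4, 5, 6, 7, 10, 13.
Reverse-coded (reverse-coded value = 8 − response):
  item 2: 2
  item 3: 8 − 6 = 2
  item 4: 8 − 4 = 4
  item 5: 8 − 3 = 5
  item 6: 8 − 4 = 4
  item 7: 4
  item 10: 7
  item 13: 6
Sum = 2 + 2 + 4 + 5 + 4 + 4 + 7 + 6 = 34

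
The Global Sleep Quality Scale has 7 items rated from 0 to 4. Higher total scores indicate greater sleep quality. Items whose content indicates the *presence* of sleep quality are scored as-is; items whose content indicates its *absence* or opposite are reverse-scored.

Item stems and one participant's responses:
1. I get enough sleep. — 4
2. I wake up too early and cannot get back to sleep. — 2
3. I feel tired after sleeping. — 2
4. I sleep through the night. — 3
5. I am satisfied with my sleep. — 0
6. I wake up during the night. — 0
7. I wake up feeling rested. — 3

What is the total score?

18

Items 2, 3, 6 describe the absence/opposite of sleep quality → reverse-score.
reverse-coded value = 4 − response.
  item 1: 4
  item 2: 4 − 2 = 2
  item 3: 4 − 2 = 2
  item 4: 3
  item 5: 0
  item 6: 4 − 0 = 4
  item 7: 3
Total = 4 + 2 + 2 + 3 + 0 + 4 + 3 = 18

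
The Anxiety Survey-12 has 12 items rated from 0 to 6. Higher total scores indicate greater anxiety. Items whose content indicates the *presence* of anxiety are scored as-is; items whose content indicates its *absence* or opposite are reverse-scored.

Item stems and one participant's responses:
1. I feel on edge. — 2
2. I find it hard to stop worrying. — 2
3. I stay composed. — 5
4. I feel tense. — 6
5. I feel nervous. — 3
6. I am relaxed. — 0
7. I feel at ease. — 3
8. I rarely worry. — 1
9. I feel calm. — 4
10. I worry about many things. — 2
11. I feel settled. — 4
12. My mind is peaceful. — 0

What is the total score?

40

Items 3, 6, 7, 8, 9, 11, 12 describe the absence/opposite of anxiety → reverse-score.
on a 0–6 scale, reversed = 6 − raw.
  item 1: 2
  item 2: 2
  item 3: 6 − 5 = 1
  item 4: 6
  item 5: 3
  item 6: 6 − 0 = 6
  item 7: 6 − 3 = 3
  item 8: 6 − 1 = 5
  item 9: 6 − 4 = 2
  item 10: 2
  item 11: 6 − 4 = 2
  item 12: 6 − 0 = 6
Total = 2 + 2 + 1 + 6 + 3 + 6 + 3 + 5 + 2 + 2 + 2 + 6 = 40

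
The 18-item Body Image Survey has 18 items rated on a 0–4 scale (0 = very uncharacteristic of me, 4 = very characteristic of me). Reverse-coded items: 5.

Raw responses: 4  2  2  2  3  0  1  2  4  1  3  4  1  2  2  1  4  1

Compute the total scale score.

37

Raw sum = 39. Reverse-coded items: 5; their raw sum = 3.
Each reversal replaces raw with 4 − raw, changing the total by 4 − 2·raw per item.
Total = 39 + 1·4 − 2·3 = 39 + 4 − 6 = 37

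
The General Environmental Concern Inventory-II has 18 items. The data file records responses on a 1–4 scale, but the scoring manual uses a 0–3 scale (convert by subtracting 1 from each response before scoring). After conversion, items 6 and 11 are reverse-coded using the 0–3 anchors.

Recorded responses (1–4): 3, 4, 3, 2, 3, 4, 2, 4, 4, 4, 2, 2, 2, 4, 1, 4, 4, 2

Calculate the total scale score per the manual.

34

Convert to 0–3: 2, 3, 2, 1, 2, 3, 1, 3, 3, 3, 1, 1, 1, 3, 0, 3, 3, 1
Reverse-coded (reversed = (0+3) − raw = 3 − raw):
  item 6: 3 − 3 = 0
  item 11: 3 − 1 = 2
Scored: 2, 3, 2, 1, 2, 0, 1, 3, 3, 3, 2, 1, 1, 3, 0, 3, 3, 1
Total = 34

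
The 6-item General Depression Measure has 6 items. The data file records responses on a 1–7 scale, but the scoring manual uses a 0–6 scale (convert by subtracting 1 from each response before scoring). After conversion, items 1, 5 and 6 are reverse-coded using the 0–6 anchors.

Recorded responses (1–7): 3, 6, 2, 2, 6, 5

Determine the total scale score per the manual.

14

Convert to 0–6: 2, 5, 1, 1, 5, 4
Reverse-coded (on a 0–6 scale, reversed = 6 − raw):
  item 1: 6 − 2 = 4
  item 5: 6 − 5 = 1
  item 6: 6 − 4 = 2
Scored: 4, 5, 1, 1, 1, 2
Total = 14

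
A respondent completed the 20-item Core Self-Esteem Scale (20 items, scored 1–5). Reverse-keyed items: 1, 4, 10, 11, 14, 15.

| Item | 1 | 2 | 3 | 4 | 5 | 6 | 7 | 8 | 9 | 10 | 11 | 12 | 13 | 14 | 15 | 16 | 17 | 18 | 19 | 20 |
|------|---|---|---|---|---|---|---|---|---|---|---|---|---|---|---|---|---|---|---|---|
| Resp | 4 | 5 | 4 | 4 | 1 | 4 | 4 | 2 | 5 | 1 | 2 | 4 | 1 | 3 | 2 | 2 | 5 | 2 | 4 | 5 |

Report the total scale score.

Reverse-coded items (reverse-coded value = 6 − response):
  item 1: 6 − 4 = 2
  item 4: 6 − 4 = 2
  item 10: 6 − 1 = 5
  item 11: 6 − 2 = 4
  item 14: 6 − 3 = 3
  item 15: 6 − 2 = 4
After reverse-coding: 2, 5, 4, 2, 1, 4, 4, 2, 5, 5, 4, 4, 1, 3, 4, 2, 5, 2, 4, 5
Total = 2 + 5 + 4 + 2 + 1 + 4 + 4 + 2 + 5 + 5 + 4 + 4 + 1 + 3 + 4 + 2 + 5 + 2 + 4 + 5 = 68

68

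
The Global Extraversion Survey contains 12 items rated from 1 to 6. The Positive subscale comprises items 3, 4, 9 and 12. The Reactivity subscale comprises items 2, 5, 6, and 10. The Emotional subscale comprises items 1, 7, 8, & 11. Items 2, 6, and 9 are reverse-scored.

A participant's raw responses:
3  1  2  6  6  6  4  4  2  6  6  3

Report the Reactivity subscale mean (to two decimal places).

Reactivity items: 2, 5, 6, 10.
Of these, items 2 and 6 are reverse-scored; on a 1–6 scale, reversed = 7 − raw.
  item 2: 7 − 1 = 6
  item 5: 6
  item 6: 7 − 6 = 1
  item 10: 6
Sum = 6 + 6 + 1 + 6 = 19
Mean = 19 / 4 = 4.75

4.75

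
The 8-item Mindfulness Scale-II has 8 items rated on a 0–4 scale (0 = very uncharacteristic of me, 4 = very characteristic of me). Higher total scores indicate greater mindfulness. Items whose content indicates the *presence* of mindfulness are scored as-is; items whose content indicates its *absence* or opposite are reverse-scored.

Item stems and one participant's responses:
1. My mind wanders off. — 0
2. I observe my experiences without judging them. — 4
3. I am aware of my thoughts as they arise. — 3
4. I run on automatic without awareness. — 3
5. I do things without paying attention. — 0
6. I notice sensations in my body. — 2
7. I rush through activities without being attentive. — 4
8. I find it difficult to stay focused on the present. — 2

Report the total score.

Items 1, 4, 5, 7, 8 describe the absence/opposite of mindfulness → reverse-score.
reverse-coded value = 4 − response.
  item 1: 4 − 0 = 4
  item 2: 4
  item 3: 3
  item 4: 4 − 3 = 1
  item 5: 4 − 0 = 4
  item 6: 2
  item 7: 4 − 4 = 0
  item 8: 4 − 2 = 2
Total = 4 + 4 + 3 + 1 + 4 + 2 + 0 + 2 = 20

20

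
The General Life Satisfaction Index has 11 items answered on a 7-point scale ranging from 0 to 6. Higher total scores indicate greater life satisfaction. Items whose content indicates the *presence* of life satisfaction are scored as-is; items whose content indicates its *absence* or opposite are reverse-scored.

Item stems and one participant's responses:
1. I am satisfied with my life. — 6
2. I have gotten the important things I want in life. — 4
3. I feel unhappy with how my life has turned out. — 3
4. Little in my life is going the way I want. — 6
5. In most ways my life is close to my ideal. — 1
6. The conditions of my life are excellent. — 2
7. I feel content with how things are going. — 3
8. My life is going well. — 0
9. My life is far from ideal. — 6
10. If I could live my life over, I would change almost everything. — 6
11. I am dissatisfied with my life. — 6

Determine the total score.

19

Items 3, 4, 9, 10, 11 describe the absence/opposite of life satisfaction → reverse-score.
reversed = (0+6) − raw = 6 − raw.
  item 1: 6
  item 2: 4
  item 3: 6 − 3 = 3
  item 4: 6 − 6 = 0
  item 5: 1
  item 6: 2
  item 7: 3
  item 8: 0
  item 9: 6 − 6 = 0
  item 10: 6 − 6 = 0
  item 11: 6 − 6 = 0
Total = 6 + 4 + 3 + 0 + 1 + 2 + 3 + 0 + 0 + 0 + 0 = 19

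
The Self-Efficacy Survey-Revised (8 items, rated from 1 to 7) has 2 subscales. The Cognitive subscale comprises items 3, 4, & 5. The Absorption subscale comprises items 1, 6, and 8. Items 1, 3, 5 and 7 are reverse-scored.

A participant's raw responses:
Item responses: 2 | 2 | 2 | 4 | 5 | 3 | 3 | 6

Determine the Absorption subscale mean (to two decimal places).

Absorption items: 1, 6, 8.
Of these, item 1 is reverse-scored; on a 1–7 scale, reversed = 8 − raw.
  item 1: 8 − 2 = 6
  item 6: 3
  item 8: 6
Sum = 6 + 3 + 6 = 15
Mean = 15 / 3 = 5.00

5.00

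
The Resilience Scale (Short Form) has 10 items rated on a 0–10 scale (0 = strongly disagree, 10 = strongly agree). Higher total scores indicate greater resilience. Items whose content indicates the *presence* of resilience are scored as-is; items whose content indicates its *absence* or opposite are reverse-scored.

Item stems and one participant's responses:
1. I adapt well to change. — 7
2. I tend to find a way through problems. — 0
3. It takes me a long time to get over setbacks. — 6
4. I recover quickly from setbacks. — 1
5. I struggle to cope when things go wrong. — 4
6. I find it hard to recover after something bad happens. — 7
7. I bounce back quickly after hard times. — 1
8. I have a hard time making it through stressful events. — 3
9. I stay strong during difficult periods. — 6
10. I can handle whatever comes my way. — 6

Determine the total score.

41

Items 3, 5, 6, 8 describe the absence/opposite of resilience → reverse-score.
on a 0–10 scale, reversed = 10 − raw.
  item 1: 7
  item 2: 0
  item 3: 10 − 6 = 4
  item 4: 1
  item 5: 10 − 4 = 6
  item 6: 10 − 7 = 3
  item 7: 1
  item 8: 10 − 3 = 7
  item 9: 6
  item 10: 6
Total = 7 + 0 + 4 + 1 + 6 + 3 + 1 + 7 + 6 + 6 = 41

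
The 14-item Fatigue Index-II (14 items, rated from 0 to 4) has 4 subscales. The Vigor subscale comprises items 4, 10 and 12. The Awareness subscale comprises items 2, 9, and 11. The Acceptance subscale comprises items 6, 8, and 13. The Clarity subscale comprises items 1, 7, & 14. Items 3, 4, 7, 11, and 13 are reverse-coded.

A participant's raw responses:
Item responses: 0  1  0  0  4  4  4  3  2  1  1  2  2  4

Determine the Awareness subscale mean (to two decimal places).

Awareness items: 2, 9, 11.
Of these, item 11 is reverse-coded; reversed = (0+4) − raw = 4 − raw.
  item 2: 1
  item 9: 2
  item 11: 4 − 1 = 3
Sum = 1 + 2 + 3 = 6
Mean = 6 / 3 = 2.00

2.00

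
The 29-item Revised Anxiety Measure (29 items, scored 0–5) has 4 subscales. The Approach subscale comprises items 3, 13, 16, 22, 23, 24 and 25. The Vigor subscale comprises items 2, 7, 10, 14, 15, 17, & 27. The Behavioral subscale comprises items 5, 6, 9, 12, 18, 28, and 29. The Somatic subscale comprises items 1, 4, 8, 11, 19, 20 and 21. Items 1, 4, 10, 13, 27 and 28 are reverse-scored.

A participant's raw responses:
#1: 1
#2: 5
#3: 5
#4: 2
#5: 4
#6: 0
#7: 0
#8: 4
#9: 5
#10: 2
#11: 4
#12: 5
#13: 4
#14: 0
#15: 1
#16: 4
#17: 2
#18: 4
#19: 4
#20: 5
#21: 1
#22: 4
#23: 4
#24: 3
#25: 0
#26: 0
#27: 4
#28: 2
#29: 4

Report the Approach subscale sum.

Approach items: 3, 13, 16, 22, 23, 24, 25.
Of these, item 13 is reverse-scored; reverse-coded value = 5 − response.
  item 3: 5
  item 13: 5 − 4 = 1
  item 16: 4
  item 22: 4
  item 23: 4
  item 24: 3
  item 25: 0
Sum = 5 + 1 + 4 + 4 + 4 + 3 + 0 = 21

21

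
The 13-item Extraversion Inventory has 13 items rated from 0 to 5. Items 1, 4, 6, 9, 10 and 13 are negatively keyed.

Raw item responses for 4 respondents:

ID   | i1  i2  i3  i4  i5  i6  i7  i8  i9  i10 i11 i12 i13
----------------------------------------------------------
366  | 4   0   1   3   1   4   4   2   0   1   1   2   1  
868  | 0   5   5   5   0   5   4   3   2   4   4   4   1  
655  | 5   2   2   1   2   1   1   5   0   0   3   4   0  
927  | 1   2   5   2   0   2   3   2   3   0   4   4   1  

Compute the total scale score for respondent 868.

38

Respondent 868 raw: 0, 5, 5, 5, 0, 5, 4, 3, 2, 4, 4, 4, 1.
Reverse-coded (on a 0–5 scale, reversed = 5 − raw):
  item 1: 5 − 0 = 5
  item 2: 5
  item 3: 5
  item 4: 5 − 5 = 0
  item 5: 0
  item 6: 5 − 5 = 0
  item 7: 4
  item 8: 3
  item 9: 5 − 2 = 3
  item 10: 5 − 4 = 1
  item 11: 4
  item 12: 4
  item 13: 5 − 1 = 4
Sum = 5 + 5 + 5 + 0 + 0 + 0 + 4 + 3 + 3 + 1 + 4 + 4 + 4 = 38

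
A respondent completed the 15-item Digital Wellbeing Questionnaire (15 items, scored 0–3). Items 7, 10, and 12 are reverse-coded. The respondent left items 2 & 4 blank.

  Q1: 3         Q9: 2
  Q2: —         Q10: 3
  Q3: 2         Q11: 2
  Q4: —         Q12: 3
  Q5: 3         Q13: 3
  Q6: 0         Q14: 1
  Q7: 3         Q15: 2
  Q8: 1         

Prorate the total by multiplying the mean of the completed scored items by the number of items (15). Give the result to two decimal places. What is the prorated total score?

21.92

Reverse-coded (reversed = (0+3) − raw = 3 − raw):
  item 7: 3 − 3 = 0
  item 10: 3 − 3 = 0
  item 12: 3 − 3 = 0
Completed scored items (13 of 15): 3, 2, 3, 0, 0, 1, 2, 0, 2, 0, 3, 1, 2; sum = 19.
Person mean = 19 / 13 ≈ 1.4615
Prorated total = (19 / 13) × 15 = 21.92 (to 2 dp)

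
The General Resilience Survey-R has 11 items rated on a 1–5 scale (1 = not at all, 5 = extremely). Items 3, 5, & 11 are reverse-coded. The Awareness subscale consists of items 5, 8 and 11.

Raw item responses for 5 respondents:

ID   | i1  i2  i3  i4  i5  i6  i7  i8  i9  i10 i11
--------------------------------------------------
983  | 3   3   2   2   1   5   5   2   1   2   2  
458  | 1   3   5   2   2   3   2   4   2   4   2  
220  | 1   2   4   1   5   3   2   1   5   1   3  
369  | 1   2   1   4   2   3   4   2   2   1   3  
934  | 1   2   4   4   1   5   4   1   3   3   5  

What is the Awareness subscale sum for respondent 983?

11

Respondent 983 raw: 3, 3, 2, 2, 1, 5, 5, 2, 1, 2, 2.
Awareness items: 5, 8, 11.
Reverse-coded (reverse-coded value = 6 − response):
  item 5: 6 − 1 = 5
  item 8: 2
  item 11: 6 − 2 = 4
Sum = 5 + 2 + 4 = 11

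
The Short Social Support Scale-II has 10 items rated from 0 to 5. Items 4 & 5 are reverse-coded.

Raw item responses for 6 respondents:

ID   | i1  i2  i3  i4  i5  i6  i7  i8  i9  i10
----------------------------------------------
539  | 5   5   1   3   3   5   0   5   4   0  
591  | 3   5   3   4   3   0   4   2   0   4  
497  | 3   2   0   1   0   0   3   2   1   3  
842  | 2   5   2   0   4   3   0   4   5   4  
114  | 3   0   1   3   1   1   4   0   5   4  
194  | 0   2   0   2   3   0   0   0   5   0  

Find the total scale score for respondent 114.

Respondent 114 raw: 3, 0, 1, 3, 1, 1, 4, 0, 5, 4.
Reverse-coded (reversed = (0+5) − raw = 5 − raw):
  item 1: 3
  item 2: 0
  item 3: 1
  item 4: 5 − 3 = 2
  item 5: 5 − 1 = 4
  item 6: 1
  item 7: 4
  item 8: 0
  item 9: 5
  item 10: 4
Sum = 3 + 0 + 1 + 2 + 4 + 1 + 4 + 0 + 5 + 4 = 24

24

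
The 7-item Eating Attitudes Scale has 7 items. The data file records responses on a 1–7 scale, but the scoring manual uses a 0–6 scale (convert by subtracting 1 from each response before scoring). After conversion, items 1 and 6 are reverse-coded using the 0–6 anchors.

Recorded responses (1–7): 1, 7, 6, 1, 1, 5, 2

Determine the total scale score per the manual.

Convert to 0–6: 0, 6, 5, 0, 0, 4, 1
Reverse-coded (on a 0–6 scale, reversed = 6 − raw):
  item 1: 6 − 0 = 6
  item 6: 6 − 4 = 2
Scored: 6, 6, 5, 0, 0, 2, 1
Total = 20

20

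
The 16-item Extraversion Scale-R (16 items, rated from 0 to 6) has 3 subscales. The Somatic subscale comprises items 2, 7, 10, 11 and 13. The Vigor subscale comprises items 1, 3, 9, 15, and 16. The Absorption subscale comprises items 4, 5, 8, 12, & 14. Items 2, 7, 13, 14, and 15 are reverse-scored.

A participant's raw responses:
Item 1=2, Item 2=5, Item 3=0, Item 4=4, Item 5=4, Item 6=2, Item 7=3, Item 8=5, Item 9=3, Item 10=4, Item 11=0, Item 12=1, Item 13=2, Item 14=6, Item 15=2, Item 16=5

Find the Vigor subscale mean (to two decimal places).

2.80

Vigor items: 1, 3, 9, 15, 16.
Of these, item 15 is reverse-scored; on a 0–6 scale, reversed = 6 − raw.
  item 1: 2
  item 3: 0
  item 9: 3
  item 15: 6 − 2 = 4
  item 16: 5
Sum = 2 + 0 + 3 + 4 + 5 = 14
Mean = 14 / 5 = 2.80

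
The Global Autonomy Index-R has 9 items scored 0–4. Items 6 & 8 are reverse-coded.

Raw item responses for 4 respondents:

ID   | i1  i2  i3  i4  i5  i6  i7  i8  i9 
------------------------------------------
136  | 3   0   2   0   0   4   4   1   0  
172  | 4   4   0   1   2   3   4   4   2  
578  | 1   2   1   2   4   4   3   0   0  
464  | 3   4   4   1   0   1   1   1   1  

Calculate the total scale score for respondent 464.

Respondent 464 raw: 3, 4, 4, 1, 0, 1, 1, 1, 1.
Reverse-coded (reversed = (0+4) − raw = 4 − raw):
  item 1: 3
  item 2: 4
  item 3: 4
  item 4: 1
  item 5: 0
  item 6: 4 − 1 = 3
  item 7: 1
  item 8: 4 − 1 = 3
  item 9: 1
Sum = 3 + 4 + 4 + 1 + 0 + 3 + 1 + 3 + 1 = 20

20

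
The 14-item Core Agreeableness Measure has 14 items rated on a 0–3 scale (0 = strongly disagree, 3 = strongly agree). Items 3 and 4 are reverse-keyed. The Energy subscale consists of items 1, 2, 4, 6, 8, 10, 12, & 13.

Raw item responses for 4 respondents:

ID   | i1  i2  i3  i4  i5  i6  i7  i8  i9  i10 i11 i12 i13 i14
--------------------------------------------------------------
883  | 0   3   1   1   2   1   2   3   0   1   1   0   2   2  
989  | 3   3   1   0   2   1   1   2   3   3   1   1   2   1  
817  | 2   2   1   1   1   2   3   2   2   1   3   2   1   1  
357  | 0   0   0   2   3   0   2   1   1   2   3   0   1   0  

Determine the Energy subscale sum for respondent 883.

12

Respondent 883 raw: 0, 3, 1, 1, 2, 1, 2, 3, 0, 1, 1, 0, 2, 2.
Energy items: 1, 2, 4, 6, 8, 10, 12, 13.
Reverse-coded (reversed = (0+3) − raw = 3 − raw):
  item 1: 0
  item 2: 3
  item 4: 3 − 1 = 2
  item 6: 1
  item 8: 3
  item 10: 1
  item 12: 0
  item 13: 2
Sum = 0 + 3 + 2 + 1 + 3 + 1 + 0 + 2 = 12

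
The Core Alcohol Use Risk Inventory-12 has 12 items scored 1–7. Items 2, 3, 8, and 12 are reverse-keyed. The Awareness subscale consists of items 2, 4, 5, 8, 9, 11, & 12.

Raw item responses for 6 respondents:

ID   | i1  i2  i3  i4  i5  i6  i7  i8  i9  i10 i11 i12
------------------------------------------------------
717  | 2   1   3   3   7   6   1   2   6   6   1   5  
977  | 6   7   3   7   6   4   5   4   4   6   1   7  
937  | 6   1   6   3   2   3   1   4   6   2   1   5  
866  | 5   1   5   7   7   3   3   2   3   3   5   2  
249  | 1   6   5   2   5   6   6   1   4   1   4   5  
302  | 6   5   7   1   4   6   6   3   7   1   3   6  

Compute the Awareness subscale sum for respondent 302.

25

Respondent 302 raw: 6, 5, 7, 1, 4, 6, 6, 3, 7, 1, 3, 6.
Awareness items: 2, 4, 5, 8, 9, 11, 12.
Reverse-coded (on a 1–7 scale, reversed = 8 − raw):
  item 2: 8 − 5 = 3
  item 4: 1
  item 5: 4
  item 8: 8 − 3 = 5
  item 9: 7
  item 11: 3
  item 12: 8 − 6 = 2
Sum = 3 + 1 + 4 + 5 + 7 + 3 + 2 = 25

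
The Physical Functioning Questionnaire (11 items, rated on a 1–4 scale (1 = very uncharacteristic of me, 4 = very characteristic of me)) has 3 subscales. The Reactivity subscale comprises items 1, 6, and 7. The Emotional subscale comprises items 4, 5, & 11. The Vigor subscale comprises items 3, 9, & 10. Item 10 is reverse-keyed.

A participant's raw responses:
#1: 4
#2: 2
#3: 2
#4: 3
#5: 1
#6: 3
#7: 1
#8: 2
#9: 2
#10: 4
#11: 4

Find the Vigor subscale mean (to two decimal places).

Vigor items: 3, 9, 10.
Of these, item 10 is reverse-keyed; reverse-coded value = 5 − response.
  item 3: 2
  item 9: 2
  item 10: 5 − 4 = 1
Sum = 2 + 2 + 1 = 5
Mean = 5 / 3 = 1.67

1.67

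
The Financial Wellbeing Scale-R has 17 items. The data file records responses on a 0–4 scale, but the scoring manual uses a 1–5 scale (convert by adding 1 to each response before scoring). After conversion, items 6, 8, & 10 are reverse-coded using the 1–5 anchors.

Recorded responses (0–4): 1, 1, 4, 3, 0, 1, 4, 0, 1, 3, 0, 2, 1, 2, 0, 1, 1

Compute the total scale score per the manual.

Convert to 1–5: 2, 2, 5, 4, 1, 2, 5, 1, 2, 4, 1, 3, 2, 3, 1, 2, 2
Reverse-coded (reversed = (1+5) − raw = 6 − raw):
  item 6: 6 − 2 = 4
  item 8: 6 − 1 = 5
  item 10: 6 − 4 = 2
Scored: 2, 2, 5, 4, 1, 4, 5, 5, 2, 2, 1, 3, 2, 3, 1, 2, 2
Total = 46

46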